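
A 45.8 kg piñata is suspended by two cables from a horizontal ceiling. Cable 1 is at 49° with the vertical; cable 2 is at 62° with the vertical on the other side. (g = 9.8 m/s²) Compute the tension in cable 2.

Angles from the horizontal: cable 1 is 90° − 49° = 41°, cable 2 is 90° − 62° = 28°.
Weight W = 45.8 × 9.8 = 448.8 N acts straight down.
Horizontal: T_1 cos 41° = T_2 cos 28°  →  T_1 = 1.17 T_2.
Vertical: T_1 sin 41° + T_2 sin 28° = 448.8.
Substituting the horizontal relation into the vertical equation gives 1.237 T_2 = 448.8, so T_2 = 362.8 N.

T_2 ≈ 363 N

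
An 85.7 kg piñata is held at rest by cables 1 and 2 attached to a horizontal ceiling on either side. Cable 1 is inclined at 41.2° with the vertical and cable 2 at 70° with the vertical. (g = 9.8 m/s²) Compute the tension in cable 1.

Angles from the horizontal: cable 1 is 90° − 41.2° = 48.8°, cable 2 is 90° − 70° = 20°.
Weight W = 85.7 × 9.8 = 839.9 N acts straight down.
Horizontal: T_1 cos 48.8° = T_2 cos 20°  →  T_2 = 0.701 T_1.
Vertical: T_1 sin 48.8° + T_2 sin 20° = 839.9.
Substituting the horizontal relation into the vertical equation gives 0.9922 T_1 = 839.9, so T_1 = 846.5 N.

T_1 ≈ 846 N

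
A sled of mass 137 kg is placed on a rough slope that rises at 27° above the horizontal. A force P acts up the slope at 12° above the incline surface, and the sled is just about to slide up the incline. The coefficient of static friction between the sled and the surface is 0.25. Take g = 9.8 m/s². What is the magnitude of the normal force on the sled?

N ≈ 1010 N

On the verge of sliding up the incline, friction equals μN and acts down the slope.
Perpendicular: N + P sin 12° = W cos 27° = 1196 N.
Along incline: P cos 12° = W sin 27° + μN  with W sin 27° = 609.5 N.
Solving the pair for P and N: P = 882 N, N = 1013 N (and f = μN = 253.2 N).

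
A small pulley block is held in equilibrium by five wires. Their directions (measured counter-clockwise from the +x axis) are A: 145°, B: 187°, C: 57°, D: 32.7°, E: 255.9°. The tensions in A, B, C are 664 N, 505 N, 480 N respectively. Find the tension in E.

T_E ≈ 1510 N

Resolve: ΣF_x = 664 cos 145° + 505 cos 187° + 480 cos 57° + T_D cos 32.7° + T_E cos 255.9° = 0.
        ΣF_y = 664 sin 145° + 505 sin 187° + 480 sin 57° + T_D sin 32.7° + T_E sin 255.9° = 0.
The known terms sum to (-783.7, 721.9) N, so 0.8415 T_D − 0.2436 T_E = 783.7 and 0.5402 T_D − 0.9699 T_E = -721.9.
Solving simultaneously: T_D = 1367 N, T_E = 1506 N.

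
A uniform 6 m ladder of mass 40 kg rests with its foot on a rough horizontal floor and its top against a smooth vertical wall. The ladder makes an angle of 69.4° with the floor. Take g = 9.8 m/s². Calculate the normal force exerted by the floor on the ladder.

ΣF_y = 0: N_floor = 40×9.8 = 392 N.

N_floor ≈ 392 N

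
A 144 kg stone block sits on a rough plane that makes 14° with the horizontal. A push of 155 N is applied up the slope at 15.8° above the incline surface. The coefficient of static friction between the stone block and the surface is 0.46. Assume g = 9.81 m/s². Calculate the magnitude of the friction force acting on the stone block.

f ≈ 193 N

Axes along / perpendicular to the incline. W sin 14° = 341.7 N down-slope; W cos 14° = 1371 N into the surface.
Perpendicular: N = W cos 14° − P sin 15.8° = 1371 − 42.2 = 1328 N.
Along incline: P cos 15.8° + f = W sin 14° (friction acts up-slope) → f = 341.7 − 149.1 = 192.6 N.
|f| = 192.6 N ≤ μN = 611.1 N, so the stone block is indeed static.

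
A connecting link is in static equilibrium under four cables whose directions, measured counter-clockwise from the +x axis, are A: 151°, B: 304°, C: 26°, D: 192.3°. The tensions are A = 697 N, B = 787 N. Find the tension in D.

Resolve: ΣF_x = 697 cos 151° + 787 cos 304° + T_C cos 26° + T_D cos 192.3° = 0.
        ΣF_y = 697 sin 151° + 787 sin 304° + T_C sin 26° + T_D sin 192.3° = 0.
The known terms sum to (-169.5, -314.5) N, so 0.8988 T_C − 0.9770 T_D = 169.5 and 0.4384 T_C − 0.2130 T_D = 314.5.
Solving simultaneously: T_C = 1145 N, T_D = 879.9 N.

T_D ≈ 880 N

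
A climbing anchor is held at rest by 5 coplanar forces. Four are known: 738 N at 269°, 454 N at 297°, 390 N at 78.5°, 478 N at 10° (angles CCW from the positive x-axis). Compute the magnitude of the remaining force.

Sum the known components: ΣF_x = 741.7 N, ΣF_y = -677.2 N.
For equilibrium the remaining force must supply (−ΣF_x, −ΣF_y) = (-741.7, 677.2) N.
Magnitude = √((-741.7)² + (677.2)²) = 1004 N; direction = atan2(677.2, -741.7) = 137.6°.

F ≈ 1000 N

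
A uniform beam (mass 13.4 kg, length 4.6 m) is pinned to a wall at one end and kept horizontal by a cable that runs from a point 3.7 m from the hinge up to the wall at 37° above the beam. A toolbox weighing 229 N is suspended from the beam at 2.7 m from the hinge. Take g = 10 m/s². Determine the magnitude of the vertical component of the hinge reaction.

|H_y| ≈ 113 N

Take torques about the hinge: T sin 37° · 3.7 = 13.4×10×2.3 + 229×2.7 = 926.5 N·m.
So T = 926.5 / (0.6018 × 3.7) = 416.08 N.
ΣF_y = 0: H_y = (13.4×10 + 229) − T sin 37° = 363 − 250.41 = 112.59 N.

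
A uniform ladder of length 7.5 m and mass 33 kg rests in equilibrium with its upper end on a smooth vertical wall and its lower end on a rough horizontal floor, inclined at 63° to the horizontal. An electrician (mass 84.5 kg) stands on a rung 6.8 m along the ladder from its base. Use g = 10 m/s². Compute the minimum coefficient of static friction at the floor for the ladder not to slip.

ΣF_y = 0: N_floor = 33×10 + 84.5×10 = 1175 N.
Torques about the foot: N_wall · 7.5 sin 63° = 33×10×3.75 cos 63° + 84.5×10×6.8 cos 63° → N_wall = 474.44 N.
ΣF_x = 0: f_floor = N_wall = 474.44 N.
μ_min = f_floor / N_floor = 474.44 / 1175 = 0.4038.

μ_min ≈ 0.404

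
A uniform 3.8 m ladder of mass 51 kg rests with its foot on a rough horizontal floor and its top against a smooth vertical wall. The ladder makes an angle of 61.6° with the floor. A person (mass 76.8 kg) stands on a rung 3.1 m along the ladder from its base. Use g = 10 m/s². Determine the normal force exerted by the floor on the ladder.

N_floor ≈ 1280 N

ΣF_y = 0: N_floor = 51×10 + 76.8×10 = 1278 N.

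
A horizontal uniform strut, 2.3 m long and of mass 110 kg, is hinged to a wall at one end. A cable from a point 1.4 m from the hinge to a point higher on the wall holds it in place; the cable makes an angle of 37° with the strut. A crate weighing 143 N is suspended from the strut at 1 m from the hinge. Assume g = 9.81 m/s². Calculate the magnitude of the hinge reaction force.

Take torques about the hinge: T sin 37° · 1.4 = 110×9.81×1.15 + 143×1 = 1384 N·m.
So T = 1384 / (0.6018 × 1.4) = 1642.6 N.
ΣF_x = 0: H_x = T cos 37° = 1311.8 N.
ΣF_y = 0: H_y = (110×9.81 + 143) − T sin 37° = 1222.1 − 988.55 = 233.55 N.
|H| = √(H_x² + H_y²) = √((1311.8)² + (233.55)²) = 1332.5 N.

|H| ≈ 1330 N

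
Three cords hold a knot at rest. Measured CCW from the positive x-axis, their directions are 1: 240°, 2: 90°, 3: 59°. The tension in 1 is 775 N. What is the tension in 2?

T_2 ≈ 26.3 N

Resolve: ΣF_x = 775 cos 240° + T_2 cos 90° + T_3 cos 59° = 0.
        ΣF_y = 775 sin 240° + T_2 sin 90° + T_3 sin 59° = 0.
The known terms sum to (-387.5, -671.2) N, so 0.0000 T_2 + 0.5150 T_3 = 387.5 and 1.0000 T_2 + 0.8572 T_3 = 671.2.
Solving simultaneously: T_2 = 26.26 N, T_3 = 752.4 N.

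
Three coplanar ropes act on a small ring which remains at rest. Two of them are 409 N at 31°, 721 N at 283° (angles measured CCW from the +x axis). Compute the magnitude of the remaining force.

Sum the known components: ΣF_x = 512.8 N, ΣF_y = -491.9 N.
For equilibrium the remaining force must supply (−ΣF_x, −ΣF_y) = (-512.8, 491.9) N.
Magnitude = √((-512.8)² + (491.9)²) = 710.5 N; direction = atan2(491.9, -512.8) = 136.2°.

F ≈ 711 N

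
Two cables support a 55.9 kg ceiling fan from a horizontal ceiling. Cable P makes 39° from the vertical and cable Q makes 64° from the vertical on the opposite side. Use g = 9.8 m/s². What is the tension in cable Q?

T_Q ≈ 354 N

Angles from the horizontal: cable P is 90° − 39° = 51°, cable Q is 90° − 64° = 26°.
Weight W = 55.9 × 9.8 = 547.8 N acts straight down.
Horizontal: T_P cos 51° = T_Q cos 26°  →  T_P = 1.428 T_Q.
Vertical: T_P sin 51° + T_Q sin 26° = 547.8.
Substituting the horizontal relation into the vertical equation gives 1.548 T_Q = 547.8, so T_Q = 353.8 N.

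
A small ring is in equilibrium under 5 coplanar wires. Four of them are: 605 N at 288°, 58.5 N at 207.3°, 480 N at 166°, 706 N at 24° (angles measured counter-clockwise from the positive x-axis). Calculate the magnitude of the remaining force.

Sum the known components: ΣF_x = 314.2 N, ΣF_y = -198.9 N.
For equilibrium the remaining force must supply (−ΣF_x, −ΣF_y) = (-314.2, 198.9) N.
Magnitude = √((-314.2)² + (198.9)²) = 371.9 N; direction = atan2(198.9, -314.2) = 147.7°.

F ≈ 372 N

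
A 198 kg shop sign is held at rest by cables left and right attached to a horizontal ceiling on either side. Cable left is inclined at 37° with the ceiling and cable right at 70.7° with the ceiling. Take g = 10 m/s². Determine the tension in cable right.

T_right ≈ 1660 N

Weight W = 198 × 10 = 1980 N acts straight down.
Horizontal: T_left cos 37° = T_right cos 70.7°  →  T_left = 0.4138 T_right.
Vertical: T_left sin 37° + T_right sin 70.7° = 1980.
Substituting the horizontal relation into the vertical equation gives 1.193 T_right = 1980, so T_right = 1660 N.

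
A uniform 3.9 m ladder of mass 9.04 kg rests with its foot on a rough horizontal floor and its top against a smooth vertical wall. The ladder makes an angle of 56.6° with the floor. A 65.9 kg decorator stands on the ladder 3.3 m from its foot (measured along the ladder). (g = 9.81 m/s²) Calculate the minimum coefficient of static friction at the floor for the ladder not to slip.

μ_min ≈ 0.530

ΣF_y = 0: N_floor = 9.04×9.81 + 65.9×9.81 = 735.16 N.
Torques about the foot: N_wall · 3.9 sin 56.6° = 9.04×9.81×1.95 cos 56.6° + 65.9×9.81×3.3 cos 56.6° → N_wall = 389.93 N.
ΣF_x = 0: f_floor = N_wall = 389.93 N.
μ_min = f_floor / N_floor = 389.93 / 735.16 = 0.5304.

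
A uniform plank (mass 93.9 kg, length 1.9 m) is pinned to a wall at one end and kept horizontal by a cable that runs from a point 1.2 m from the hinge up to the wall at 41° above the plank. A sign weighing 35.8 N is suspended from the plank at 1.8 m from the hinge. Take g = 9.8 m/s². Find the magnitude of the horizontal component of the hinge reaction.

Take torques about the hinge: T sin 41° · 1.2 = 93.9×9.8×0.95 + 35.8×1.8 = 938.65 N·m.
So T = 938.65 / (0.6561 × 1.2) = 1192.3 N.
ΣF_x = 0: H_x = T cos 41° = 899.83 N.

H_x ≈ 900 N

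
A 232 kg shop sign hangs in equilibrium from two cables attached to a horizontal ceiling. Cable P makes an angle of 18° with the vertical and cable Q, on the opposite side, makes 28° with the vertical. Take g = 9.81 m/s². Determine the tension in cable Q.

T_Q ≈ 978 N

Angles from the horizontal: cable P is 90° − 18° = 72°, cable Q is 90° − 28° = 62°.
Weight W = 232 × 9.81 = 2276 N acts straight down.
Horizontal: T_P cos 72° = T_Q cos 62°  →  T_P = 1.519 T_Q.
Vertical: T_P sin 72° + T_Q sin 62° = 2276.
Substituting the horizontal relation into the vertical equation gives 2.328 T_Q = 2276, so T_Q = 977.7 N.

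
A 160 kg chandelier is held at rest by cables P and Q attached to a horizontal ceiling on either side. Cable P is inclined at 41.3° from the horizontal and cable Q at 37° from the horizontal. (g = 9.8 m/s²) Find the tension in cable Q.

T_Q ≈ 1200 N

Weight W = 160 × 9.8 = 1568 N acts straight down.
Horizontal: T_P cos 41.3° = T_Q cos 37°  →  T_P = 1.063 T_Q.
Vertical: T_P sin 41.3° + T_Q sin 37° = 1568.
Substituting the horizontal relation into the vertical equation gives 1.303 T_Q = 1568, so T_Q = 1203 N.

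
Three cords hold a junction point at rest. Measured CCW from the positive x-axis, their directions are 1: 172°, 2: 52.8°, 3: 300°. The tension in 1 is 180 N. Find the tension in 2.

Resolve: ΣF_x = 180 cos 172° + T_2 cos 52.8° + T_3 cos 300° = 0.
        ΣF_y = 180 sin 172° + T_2 sin 52.8° + T_3 sin 300° = 0.
The known terms sum to (-178.2, 25.05) N, so 0.6046 T_2 + 0.5000 T_3 = 178.2 and 0.7965 T_2 − 0.8660 T_3 = -25.05.
Solving simultaneously: T_2 = 153.9 N, T_3 = 170.4 N.

T_2 ≈ 154 N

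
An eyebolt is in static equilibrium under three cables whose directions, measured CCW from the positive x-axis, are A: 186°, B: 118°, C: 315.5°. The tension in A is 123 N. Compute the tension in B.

T_B ≈ 316 N

Resolve: ΣF_x = 123 cos 186° + T_B cos 118° + T_C cos 315.5° = 0.
        ΣF_y = 123 sin 186° + T_B sin 118° + T_C sin 315.5° = 0.
The known terms sum to (-122.3, -12.86) N, so -0.4695 T_B + 0.7133 T_C = 122.3 and 0.8829 T_B − 0.7009 T_C = 12.86.
Solving simultaneously: T_B = 315.6 N, T_C = 379.3 N.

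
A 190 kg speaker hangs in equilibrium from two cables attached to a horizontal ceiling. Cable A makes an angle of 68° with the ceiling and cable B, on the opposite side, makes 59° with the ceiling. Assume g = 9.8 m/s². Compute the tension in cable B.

T_B ≈ 873 N

Weight W = 190 × 9.8 = 1862 N acts straight down.
Horizontal: T_A cos 68° = T_B cos 59°  →  T_A = 1.375 T_B.
Vertical: T_A sin 68° + T_B sin 59° = 1862.
Substituting the horizontal relation into the vertical equation gives 2.132 T_B = 1862, so T_B = 873.4 N.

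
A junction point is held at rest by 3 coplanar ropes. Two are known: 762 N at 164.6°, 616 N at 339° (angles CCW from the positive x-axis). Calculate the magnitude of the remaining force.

Sum the known components: ΣF_x = -159.6 N, ΣF_y = -18.4 N.
For equilibrium the remaining force must supply (−ΣF_x, −ΣF_y) = (159.6, 18.4) N.
Magnitude = √((159.6)² + (18.4)²) = 160.6 N; direction = atan2(18.4, 159.6) = 6.6°.

F ≈ 161 N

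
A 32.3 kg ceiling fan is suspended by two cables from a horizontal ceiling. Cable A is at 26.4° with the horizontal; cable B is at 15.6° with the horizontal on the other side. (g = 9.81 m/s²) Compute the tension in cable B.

Weight W = 32.3 × 9.81 = 316.9 N acts straight down.
Horizontal: T_A cos 26.4° = T_B cos 15.6°  →  T_A = 1.075 T_B.
Vertical: T_A sin 26.4° + T_B sin 15.6° = 316.9.
Substituting the horizontal relation into the vertical equation gives 0.747 T_B = 316.9, so T_B = 424.2 N.

T_B ≈ 424 N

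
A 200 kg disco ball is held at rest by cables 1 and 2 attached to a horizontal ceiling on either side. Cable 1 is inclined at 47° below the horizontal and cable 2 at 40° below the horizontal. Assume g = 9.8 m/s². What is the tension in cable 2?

T_2 ≈ 1340 N

Weight W = 200 × 9.8 = 1960 N acts straight down.
Horizontal: T_1 cos 47° = T_2 cos 40°  →  T_1 = 1.123 T_2.
Vertical: T_1 sin 47° + T_2 sin 40° = 1960.
Substituting the horizontal relation into the vertical equation gives 1.464 T_2 = 1960, so T_2 = 1339 N.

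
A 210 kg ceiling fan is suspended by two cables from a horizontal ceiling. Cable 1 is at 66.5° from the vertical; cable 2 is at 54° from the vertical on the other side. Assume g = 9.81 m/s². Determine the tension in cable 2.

Angles from the horizontal: cable 1 is 90° − 66.5° = 23.5°, cable 2 is 90° − 54° = 36°.
Weight W = 210 × 9.81 = 2060 N acts straight down.
Horizontal: T_1 cos 23.5° = T_2 cos 36°  →  T_1 = 0.8822 T_2.
Vertical: T_1 sin 23.5° + T_2 sin 36° = 2060.
Substituting the horizontal relation into the vertical equation gives 0.9396 T_2 = 2060, so T_2 = 2193 N.

T_2 ≈ 2190 N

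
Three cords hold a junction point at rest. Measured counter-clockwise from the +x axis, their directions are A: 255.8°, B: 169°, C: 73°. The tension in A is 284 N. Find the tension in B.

Resolve: ΣF_x = 284 cos 255.8° + T_B cos 169° + T_C cos 73° = 0.
        ΣF_y = 284 sin 255.8° + T_B sin 169° + T_C sin 73° = 0.
The known terms sum to (-69.67, -275.3) N, so -0.9816 T_B + 0.2924 T_C = 69.67 and 0.1908 T_B + 0.9563 T_C = 275.3.
Solving simultaneously: T_B = 13.95 N, T_C = 285.1 N.

T_B ≈ 13.9 N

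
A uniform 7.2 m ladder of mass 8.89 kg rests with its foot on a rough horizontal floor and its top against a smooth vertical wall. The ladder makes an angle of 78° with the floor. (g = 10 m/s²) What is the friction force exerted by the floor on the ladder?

f ≈ 9.45 N

Torques about the foot: N_wall · 7.2 sin 78° = 8.89×10×3.6 cos 78° → N_wall = 9.4481 N.
ΣF_x = 0: f_floor = N_wall = 9.4481 N.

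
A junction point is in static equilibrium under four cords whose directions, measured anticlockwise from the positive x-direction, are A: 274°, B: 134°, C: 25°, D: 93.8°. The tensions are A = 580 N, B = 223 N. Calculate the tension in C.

T_C ≈ 152 N

Resolve: ΣF_x = 580 cos 274° + 223 cos 134° + T_C cos 25° + T_D cos 93.8° = 0.
        ΣF_y = 580 sin 274° + 223 sin 134° + T_C sin 25° + T_D sin 93.8° = 0.
The known terms sum to (-114.5, -418.2) N, so 0.9063 T_C − 0.0663 T_D = 114.5 and 0.4226 T_C + 0.9978 T_D = 418.2.
Solving simultaneously: T_C = 152.2 N, T_D = 354.6 N.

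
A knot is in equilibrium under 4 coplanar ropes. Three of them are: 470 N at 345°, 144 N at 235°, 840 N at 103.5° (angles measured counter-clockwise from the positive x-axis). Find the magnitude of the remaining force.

Sum the known components: ΣF_x = 175.3 N, ΣF_y = 577.2 N.
For equilibrium the remaining force must supply (−ΣF_x, −ΣF_y) = (-175.3, -577.2) N.
Magnitude = √((-175.3)² + (-577.2)²) = 603.2 N; direction = atan2(-577.2, -175.3) = 253.1°.

F ≈ 603 N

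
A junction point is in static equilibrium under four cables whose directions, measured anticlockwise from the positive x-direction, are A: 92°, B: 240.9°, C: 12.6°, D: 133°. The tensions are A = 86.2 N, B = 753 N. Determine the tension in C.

T_C ≈ 765 N

Resolve: ΣF_x = 86.2 cos 92° + 753 cos 240.9° + T_C cos 12.6° + T_D cos 133° = 0.
        ΣF_y = 86.2 sin 92° + 753 sin 240.9° + T_C sin 12.6° + T_D sin 133° = 0.
The known terms sum to (-369.2, -571.8) N, so 0.9759 T_C − 0.6820 T_D = 369.2 and 0.2181 T_C + 0.7314 T_D = 571.8.
Solving simultaneously: T_C = 765.2 N, T_D = 553.6 N.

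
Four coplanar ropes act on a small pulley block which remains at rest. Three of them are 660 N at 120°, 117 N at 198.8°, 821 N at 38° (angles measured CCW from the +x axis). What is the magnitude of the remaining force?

F ≈ 1060 N

Sum the known components: ΣF_x = 206.2 N, ΣF_y = 1039 N.
For equilibrium the remaining force must supply (−ΣF_x, −ΣF_y) = (-206.2, -1039) N.
Magnitude = √((-206.2)² + (-1039)²) = 1060 N; direction = atan2(-1039, -206.2) = 258.8°.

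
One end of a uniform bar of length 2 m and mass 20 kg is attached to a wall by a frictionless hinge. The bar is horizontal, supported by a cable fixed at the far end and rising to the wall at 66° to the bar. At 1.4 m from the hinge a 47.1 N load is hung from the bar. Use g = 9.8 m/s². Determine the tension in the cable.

T ≈ 143 N

Take torques about the hinge: T sin 66° · 2 = 20×9.8×1 + 47.1×1.4 = 261.94 N·m.
So T = 261.94 / (0.9135 × 2) = 143.36 N.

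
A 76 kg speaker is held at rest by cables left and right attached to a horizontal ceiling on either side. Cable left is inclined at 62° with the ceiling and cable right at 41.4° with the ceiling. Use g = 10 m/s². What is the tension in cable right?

Weight W = 76 × 10 = 760 N acts straight down.
Horizontal: T_left cos 62° = T_right cos 41.4°  →  T_left = 1.598 T_right.
Vertical: T_left sin 62° + T_right sin 41.4° = 760.
Substituting the horizontal relation into the vertical equation gives 2.072 T_right = 760, so T_right = 366.8 N.

T_right ≈ 367 N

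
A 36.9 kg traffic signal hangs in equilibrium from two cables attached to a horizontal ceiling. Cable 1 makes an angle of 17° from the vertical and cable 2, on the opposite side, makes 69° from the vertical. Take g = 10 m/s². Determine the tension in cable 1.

T_1 ≈ 345 N

Angles from the horizontal: cable 1 is 90° − 17° = 73°, cable 2 is 90° − 69° = 21°.
Weight W = 36.9 × 10 = 369 N acts straight down.
Horizontal: T_1 cos 73° = T_2 cos 21°  →  T_2 = 0.3132 T_1.
Vertical: T_1 sin 73° + T_2 sin 21° = 369.
Substituting the horizontal relation into the vertical equation gives 1.069 T_1 = 369, so T_1 = 345.3 N.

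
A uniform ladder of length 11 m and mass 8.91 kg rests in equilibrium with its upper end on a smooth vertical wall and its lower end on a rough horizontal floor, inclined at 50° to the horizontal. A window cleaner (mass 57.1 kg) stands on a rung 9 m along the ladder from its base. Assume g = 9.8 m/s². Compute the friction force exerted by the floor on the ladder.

f ≈ 421 N

Torques about the foot: N_wall · 11 sin 50° = 8.91×9.8×5.5 cos 50° + 57.1×9.8×9 cos 50° → N_wall = 420.81 N.
ΣF_x = 0: f_floor = N_wall = 420.81 N.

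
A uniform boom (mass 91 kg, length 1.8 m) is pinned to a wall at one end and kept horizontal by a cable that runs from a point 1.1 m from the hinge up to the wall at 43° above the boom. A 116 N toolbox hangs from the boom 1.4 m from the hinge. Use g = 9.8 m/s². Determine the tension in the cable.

T ≈ 1290 N

Take torques about the hinge: T sin 43° · 1.1 = 91×9.8×0.9 + 116×1.4 = 965.02 N·m.
So T = 965.02 / (0.6820 × 1.1) = 1286.4 N.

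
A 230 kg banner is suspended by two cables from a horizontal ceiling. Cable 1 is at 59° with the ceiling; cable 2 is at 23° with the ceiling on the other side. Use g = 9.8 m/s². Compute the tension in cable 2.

Weight W = 230 × 9.8 = 2254 N acts straight down.
Horizontal: T_1 cos 59° = T_2 cos 23°  →  T_1 = 1.787 T_2.
Vertical: T_1 sin 59° + T_2 sin 23° = 2254.
Substituting the horizontal relation into the vertical equation gives 1.923 T_2 = 2254, so T_2 = 1172 N.

T_2 ≈ 1170 N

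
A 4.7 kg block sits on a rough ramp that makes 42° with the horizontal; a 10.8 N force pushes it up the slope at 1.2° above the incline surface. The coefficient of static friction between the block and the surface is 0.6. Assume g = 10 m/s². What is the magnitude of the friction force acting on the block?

f ≈ 20.7 N

Axes along / perpendicular to the incline. W sin 42° = 31.45 N down-slope; W cos 42° = 34.93 N into the surface.
Perpendicular: N = W cos 42° − P sin 1.2° = 34.93 − 0.2262 = 34.7 N.
Along incline: P cos 1.2° + f = W sin 42° (friction acts up-slope) → f = 31.45 − 10.8 = 20.65 N.
|f| = 20.65 N ≤ μN = 20.82 N, so the block is indeed static.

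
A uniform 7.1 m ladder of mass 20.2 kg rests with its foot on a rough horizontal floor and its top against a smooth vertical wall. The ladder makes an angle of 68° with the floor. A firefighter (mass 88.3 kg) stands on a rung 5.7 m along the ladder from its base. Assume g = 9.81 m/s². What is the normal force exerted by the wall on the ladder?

N_wall ≈ 321 N

Torques about the foot: N_wall · 7.1 sin 68° = 20.2×9.81×3.55 cos 68° + 88.3×9.81×5.7 cos 68° → N_wall = 321 N.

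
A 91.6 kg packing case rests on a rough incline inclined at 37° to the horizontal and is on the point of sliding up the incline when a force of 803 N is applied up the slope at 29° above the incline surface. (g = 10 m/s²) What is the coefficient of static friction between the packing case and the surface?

μ ≈ 0.441

On the verge of sliding up the incline, friction is at its maximum μN and acts down the slope.
Perpendicular to incline: N = W cos 37° − P sin 29° = 731.6 − 389.3 = 342.2 N.
Along incline: P cos 29° − μN = W sin 37° → μ = −(W sin 37° − P cos 29°) / N = 0.4414.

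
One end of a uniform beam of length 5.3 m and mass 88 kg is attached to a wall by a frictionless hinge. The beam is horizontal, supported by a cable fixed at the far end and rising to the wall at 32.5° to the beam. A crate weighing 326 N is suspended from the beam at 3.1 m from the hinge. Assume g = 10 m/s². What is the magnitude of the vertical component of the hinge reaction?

|H_y| ≈ 575 N

Take torques about the hinge: T sin 32.5° · 5.3 = 88×10×2.65 + 326×3.1 = 3342.6 N·m.
So T = 3342.6 / (0.5373 × 5.3) = 1173.8 N.
ΣF_y = 0: H_y = (88×10 + 326) − T sin 32.5° = 1206 − 630.68 = 575.32 N.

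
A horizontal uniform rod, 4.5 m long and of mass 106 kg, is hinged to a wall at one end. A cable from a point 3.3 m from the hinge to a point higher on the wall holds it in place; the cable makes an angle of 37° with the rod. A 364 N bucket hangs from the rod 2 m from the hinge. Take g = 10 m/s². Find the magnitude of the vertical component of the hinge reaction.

|H_y| ≈ 481 N

Take torques about the hinge: T sin 37° · 3.3 = 106×10×2.25 + 364×2 = 3113 N·m.
So T = 3113 / (0.6018 × 3.3) = 1567.5 N.
ΣF_y = 0: H_y = (106×10 + 364) − T sin 37° = 1424 − 943.33 = 480.67 N.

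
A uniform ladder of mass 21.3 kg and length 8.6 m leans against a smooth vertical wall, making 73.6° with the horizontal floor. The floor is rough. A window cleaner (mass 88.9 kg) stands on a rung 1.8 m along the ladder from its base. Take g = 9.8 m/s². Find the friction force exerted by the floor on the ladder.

f ≈ 84.4 N

Torques about the foot: N_wall · 8.6 sin 73.6° = 21.3×9.8×4.3 cos 73.6° + 88.9×9.8×1.8 cos 73.6° → N_wall = 84.386 N.
ΣF_x = 0: f_floor = N_wall = 84.386 N.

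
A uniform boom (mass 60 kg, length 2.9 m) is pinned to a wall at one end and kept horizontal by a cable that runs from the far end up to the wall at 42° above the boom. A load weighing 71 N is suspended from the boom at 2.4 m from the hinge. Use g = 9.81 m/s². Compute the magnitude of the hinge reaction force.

Take torques about the hinge: T sin 42° · 2.9 = 60×9.81×1.45 + 71×2.4 = 1023.9 N·m.
So T = 1023.9 / (0.6691 × 2.9) = 527.64 N.
ΣF_x = 0: H_x = T cos 42° = 392.11 N.
ΣF_y = 0: H_y = (60×9.81 + 71) − T sin 42° = 659.6 − 353.06 = 306.54 N.
|H| = √(H_x² + H_y²) = √((392.11)² + (306.54)²) = 497.71 N.

|H| ≈ 498 N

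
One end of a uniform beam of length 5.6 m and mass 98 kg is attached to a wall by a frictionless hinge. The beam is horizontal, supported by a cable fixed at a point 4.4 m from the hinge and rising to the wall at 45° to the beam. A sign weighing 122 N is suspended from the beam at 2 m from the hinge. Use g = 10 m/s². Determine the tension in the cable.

T ≈ 960 N

Take torques about the hinge: T sin 45° · 4.4 = 98×10×2.8 + 122×2 = 2988 N·m.
So T = 2988 / (0.7071 × 4.4) = 960.38 N.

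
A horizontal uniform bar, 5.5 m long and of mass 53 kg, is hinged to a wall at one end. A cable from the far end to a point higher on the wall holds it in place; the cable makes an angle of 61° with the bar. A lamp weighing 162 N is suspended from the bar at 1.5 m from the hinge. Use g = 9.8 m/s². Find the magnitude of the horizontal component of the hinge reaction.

H_x ≈ 168 N

Take torques about the hinge: T sin 61° · 5.5 = 53×9.8×2.75 + 162×1.5 = 1671.4 N·m.
So T = 1671.4 / (0.8746 × 5.5) = 347.44 N.
ΣF_x = 0: H_x = T cos 61° = 168.44 N.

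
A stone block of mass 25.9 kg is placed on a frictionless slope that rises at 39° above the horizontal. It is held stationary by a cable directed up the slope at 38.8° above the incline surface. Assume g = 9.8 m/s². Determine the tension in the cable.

T ≈ 205 N

Take axes along and perpendicular to the incline. Weight components: W sin 39° = 159.7 N down-slope, W cos 39° = 197.3 N into the surface.
Along incline: T cos 38.8° = W sin 39° → T = 205 N.
Perpendicular: N = W cos 39° − T sin 38.8° = 68.83 N.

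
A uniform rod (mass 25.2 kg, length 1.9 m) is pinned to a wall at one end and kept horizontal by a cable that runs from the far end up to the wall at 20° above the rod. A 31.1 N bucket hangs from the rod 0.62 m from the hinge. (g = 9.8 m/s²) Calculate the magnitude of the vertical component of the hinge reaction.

Take torques about the hinge: T sin 20° · 1.9 = 25.2×9.8×0.95 + 31.1×0.62 = 253.89 N·m.
So T = 253.89 / (0.3420 × 1.9) = 390.7 N.
ΣF_y = 0: H_y = (25.2×9.8 + 31.1) − T sin 20° = 278.06 − 133.63 = 144.43 N.

|H_y| ≈ 144 N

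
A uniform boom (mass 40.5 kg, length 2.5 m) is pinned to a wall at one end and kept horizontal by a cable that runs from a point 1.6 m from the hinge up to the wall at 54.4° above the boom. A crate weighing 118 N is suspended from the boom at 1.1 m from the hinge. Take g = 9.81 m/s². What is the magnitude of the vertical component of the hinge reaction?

Take torques about the hinge: T sin 54.4° · 1.6 = 40.5×9.81×1.25 + 118×1.1 = 626.43 N·m.
So T = 626.43 / (0.8131 × 1.6) = 481.51 N.
ΣF_y = 0: H_y = (40.5×9.81 + 118) − T sin 54.4° = 515.31 − 391.52 = 123.79 N.

|H_y| ≈ 124 N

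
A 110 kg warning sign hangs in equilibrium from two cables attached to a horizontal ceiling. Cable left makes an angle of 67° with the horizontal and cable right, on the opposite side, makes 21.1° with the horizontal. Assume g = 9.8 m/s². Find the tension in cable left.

T_left ≈ 1010 N

Weight W = 110 × 9.8 = 1078 N acts straight down.
Horizontal: T_left cos 67° = T_right cos 21.1°  →  T_right = 0.4188 T_left.
Vertical: T_left sin 67° + T_right sin 21.1° = 1078.
Substituting the horizontal relation into the vertical equation gives 1.071 T_left = 1078, so T_left = 1006 N.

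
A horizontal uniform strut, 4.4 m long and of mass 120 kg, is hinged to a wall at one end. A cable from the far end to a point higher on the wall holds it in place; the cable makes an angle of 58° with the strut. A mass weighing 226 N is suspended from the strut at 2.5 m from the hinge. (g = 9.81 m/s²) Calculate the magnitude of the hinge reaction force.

Take torques about the hinge: T sin 58° · 4.4 = 120×9.81×2.2 + 226×2.5 = 3154.8 N·m.
So T = 3154.8 / (0.8480 × 4.4) = 845.48 N.
ΣF_x = 0: H_x = T cos 58° = 448.04 N.
ΣF_y = 0: H_y = (120×9.81 + 226) − T sin 58° = 1403.2 − 717.01 = 686.19 N.
|H| = √(H_x² + H_y²) = √((448.04)² + (686.19)²) = 819.51 N.

|H| ≈ 820 N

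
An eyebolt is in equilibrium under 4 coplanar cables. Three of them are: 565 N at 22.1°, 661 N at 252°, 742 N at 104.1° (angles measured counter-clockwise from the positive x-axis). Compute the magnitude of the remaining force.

Sum the known components: ΣF_x = 138.5 N, ΣF_y = 303.6 N.
For equilibrium the remaining force must supply (−ΣF_x, −ΣF_y) = (-138.5, -303.6) N.
Magnitude = √((-138.5)² + (-303.6)²) = 333.7 N; direction = atan2(-303.6, -138.5) = 245.5°.

F ≈ 334 N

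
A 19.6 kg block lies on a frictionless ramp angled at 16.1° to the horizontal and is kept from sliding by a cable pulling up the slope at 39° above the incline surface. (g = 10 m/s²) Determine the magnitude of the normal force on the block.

N ≈ 144 N

Take axes along and perpendicular to the incline. Weight components: W sin 16.1° = 54.35 N down-slope, W cos 16.1° = 188.3 N into the surface.
Along incline: T cos 39° = W sin 16.1° → T = 69.94 N.
Perpendicular: N = W cos 16.1° − T sin 39° = 144.3 N.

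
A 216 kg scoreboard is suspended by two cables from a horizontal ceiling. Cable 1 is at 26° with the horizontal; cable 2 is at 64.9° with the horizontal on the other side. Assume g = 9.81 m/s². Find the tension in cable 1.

T_1 ≈ 899 N

Weight W = 216 × 9.81 = 2119 N acts straight down.
Horizontal: T_1 cos 26° = T_2 cos 64.9°  →  T_2 = 2.119 T_1.
Vertical: T_1 sin 26° + T_2 sin 64.9° = 2119.
Substituting the horizontal relation into the vertical equation gives 2.357 T_1 = 2119, so T_1 = 899 N.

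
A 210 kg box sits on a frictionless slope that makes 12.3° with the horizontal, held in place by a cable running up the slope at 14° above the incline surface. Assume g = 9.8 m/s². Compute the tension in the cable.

T ≈ 452 N

Take axes along and perpendicular to the incline. Weight components: W sin 12.3° = 438.4 N down-slope, W cos 12.3° = 2011 N into the surface.
Along incline: T cos 14° = W sin 12.3° → T = 451.8 N.
Perpendicular: N = W cos 12.3° − T sin 14° = 1901 N.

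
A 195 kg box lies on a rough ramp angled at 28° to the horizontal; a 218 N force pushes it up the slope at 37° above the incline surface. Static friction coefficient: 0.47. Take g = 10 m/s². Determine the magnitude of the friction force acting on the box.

f ≈ 741 N

Axes along / perpendicular to the incline. W sin 28° = 915.5 N down-slope; W cos 28° = 1722 N into the surface.
Perpendicular: N = W cos 28° − P sin 37° = 1722 − 131.2 = 1591 N.
Along incline: P cos 37° + f = W sin 28° (friction acts up-slope) → f = 915.5 − 174.1 = 741.4 N.
|f| = 741.4 N ≤ μN = 747.6 N, so the box is indeed static.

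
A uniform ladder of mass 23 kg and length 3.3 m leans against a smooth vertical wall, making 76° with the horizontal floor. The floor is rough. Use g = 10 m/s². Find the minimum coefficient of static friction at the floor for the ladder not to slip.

ΣF_y = 0: N_floor = 23×10 = 230 N.
Torques about the foot: N_wall · 3.3 sin 76° = 23×10×1.65 cos 76° → N_wall = 28.673 N.
ΣF_x = 0: f_floor = N_wall = 28.673 N.
μ_min = f_floor / N_floor = 28.673 / 230 = 0.1247.

μ_min ≈ 0.125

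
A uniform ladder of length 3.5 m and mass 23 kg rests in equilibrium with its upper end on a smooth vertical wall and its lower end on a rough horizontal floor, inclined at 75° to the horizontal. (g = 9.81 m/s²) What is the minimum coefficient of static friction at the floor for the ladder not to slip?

ΣF_y = 0: N_floor = 23×9.81 = 225.63 N.
Torques about the foot: N_wall · 3.5 sin 75° = 23×9.81×1.75 cos 75° → N_wall = 30.229 N.
ΣF_x = 0: f_floor = N_wall = 30.229 N.
μ_min = f_floor / N_floor = 30.229 / 225.63 = 0.134.

μ_min ≈ 0.134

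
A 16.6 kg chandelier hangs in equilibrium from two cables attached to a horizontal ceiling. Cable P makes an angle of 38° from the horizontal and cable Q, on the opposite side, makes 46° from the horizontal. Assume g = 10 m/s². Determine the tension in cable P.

T_P ≈ 116 N

Weight W = 16.6 × 10 = 166 N acts straight down.
Horizontal: T_P cos 38° = T_Q cos 46°  →  T_Q = 1.134 T_P.
Vertical: T_P sin 38° + T_Q sin 46° = 166.
Substituting the horizontal relation into the vertical equation gives 1.432 T_P = 166, so T_P = 115.9 N.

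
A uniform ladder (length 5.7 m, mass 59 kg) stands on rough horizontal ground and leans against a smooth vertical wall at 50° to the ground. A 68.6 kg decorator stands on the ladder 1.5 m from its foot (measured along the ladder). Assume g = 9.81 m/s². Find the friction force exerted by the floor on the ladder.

Torques about the foot: N_wall · 5.7 sin 50° = 59×9.81×2.85 cos 50° + 68.6×9.81×1.5 cos 50° → N_wall = 391.43 N.
ΣF_x = 0: f_floor = N_wall = 391.43 N.

f ≈ 391 N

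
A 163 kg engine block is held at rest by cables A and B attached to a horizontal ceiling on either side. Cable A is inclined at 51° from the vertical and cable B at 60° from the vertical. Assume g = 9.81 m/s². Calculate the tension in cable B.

T_B ≈ 1330 N

Angles from the horizontal: cable A is 90° − 51° = 39°, cable B is 90° − 60° = 30°.
Weight W = 163 × 9.81 = 1599 N acts straight down.
Horizontal: T_A cos 39° = T_B cos 30°  →  T_A = 1.114 T_B.
Vertical: T_A sin 39° + T_B sin 30° = 1599.
Substituting the horizontal relation into the vertical equation gives 1.201 T_B = 1599, so T_B = 1331 N.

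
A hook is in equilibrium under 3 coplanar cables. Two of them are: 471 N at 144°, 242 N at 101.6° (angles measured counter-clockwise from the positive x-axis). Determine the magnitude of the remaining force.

F ≈ 670 N

Sum the known components: ΣF_x = -429.7 N, ΣF_y = 513.9 N.
For equilibrium the remaining force must supply (−ΣF_x, −ΣF_y) = (429.7, -513.9) N.
Magnitude = √((429.7)² + (-513.9)²) = 669.9 N; direction = atan2(-513.9, 429.7) = 309.9°.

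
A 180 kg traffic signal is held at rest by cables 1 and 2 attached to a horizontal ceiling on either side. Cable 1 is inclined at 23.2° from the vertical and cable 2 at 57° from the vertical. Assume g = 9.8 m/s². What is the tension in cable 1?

Angles from the horizontal: cable 1 is 90° − 23.2° = 66.8°, cable 2 is 90° − 57° = 33°.
Weight W = 180 × 9.8 = 1764 N acts straight down.
Horizontal: T_1 cos 66.8° = T_2 cos 33°  →  T_2 = 0.4697 T_1.
Vertical: T_1 sin 66.8° + T_2 sin 33° = 1764.
Substituting the horizontal relation into the vertical equation gives 1.175 T_1 = 1764, so T_1 = 1501 N.

T_1 ≈ 1500 N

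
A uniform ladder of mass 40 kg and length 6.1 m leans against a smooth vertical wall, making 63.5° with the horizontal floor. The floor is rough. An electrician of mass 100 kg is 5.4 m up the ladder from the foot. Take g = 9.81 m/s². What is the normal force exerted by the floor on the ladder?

ΣF_y = 0: N_floor = 40×9.81 + 100×9.81 = 1373.4 N.

N_floor ≈ 1370 N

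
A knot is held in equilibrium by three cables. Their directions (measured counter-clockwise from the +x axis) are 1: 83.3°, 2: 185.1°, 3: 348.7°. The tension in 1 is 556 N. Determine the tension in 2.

Resolve: ΣF_x = 556 cos 83.3° + T_2 cos 185.1° + T_3 cos 348.7° = 0.
        ΣF_y = 556 sin 83.3° + T_2 sin 185.1° + T_3 sin 348.7° = 0.
The known terms sum to (64.87, 552.2) N, so -0.9960 T_2 + 0.9806 T_3 = -64.87 and -0.0889 T_2 − 0.1959 T_3 = -552.2.
Solving simultaneously: T_2 = 1963 N, T_3 = 1928 N.

T_2 ≈ 1960 N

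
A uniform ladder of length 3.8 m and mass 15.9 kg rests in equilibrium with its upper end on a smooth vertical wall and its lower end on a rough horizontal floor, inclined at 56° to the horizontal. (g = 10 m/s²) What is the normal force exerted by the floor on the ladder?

N_floor ≈ 159 N

ΣF_y = 0: N_floor = 15.9×10 = 159 N.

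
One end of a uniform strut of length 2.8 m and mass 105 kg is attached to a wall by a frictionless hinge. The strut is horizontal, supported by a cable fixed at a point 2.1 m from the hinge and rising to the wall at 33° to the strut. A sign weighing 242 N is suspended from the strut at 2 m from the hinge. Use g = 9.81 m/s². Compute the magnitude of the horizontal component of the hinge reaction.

H_x ≈ 1410 N

Take torques about the hinge: T sin 33° · 2.1 = 105×9.81×1.4 + 242×2 = 1926.1 N·m.
So T = 1926.1 / (0.5446 × 2.1) = 1684 N.
ΣF_x = 0: H_x = T cos 33° = 1412.3 N.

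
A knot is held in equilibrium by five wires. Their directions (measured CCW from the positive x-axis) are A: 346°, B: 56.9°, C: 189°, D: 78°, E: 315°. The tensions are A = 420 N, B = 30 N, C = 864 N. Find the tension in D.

Resolve: ΣF_x = 420 cos 346° + 30 cos 56.9° + 864 cos 189° + T_D cos 78° + T_E cos 315° = 0.
        ΣF_y = 420 sin 346° + 30 sin 56.9° + 864 sin 189° + T_D sin 78° + T_E sin 315° = 0.
The known terms sum to (-429.5, -211.6) N, so 0.2079 T_D + 0.7071 T_E = 429.5 and 0.9781 T_D − 0.7071 T_E = 211.6.
Solving simultaneously: T_D = 540.5 N, T_E = 448.4 N.

T_D ≈ 541 N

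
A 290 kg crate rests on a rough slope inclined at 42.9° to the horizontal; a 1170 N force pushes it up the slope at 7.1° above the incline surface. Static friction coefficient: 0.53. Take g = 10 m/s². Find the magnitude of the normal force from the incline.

N ≈ 1980 N

Axes along / perpendicular to the incline. W sin 42.9° = 1974 N down-slope; W cos 42.9° = 2124 N into the surface.
Perpendicular: N = W cos 42.9° − P sin 7.1° = 2124 − 144.6 = 1980 N.
Along incline: P cos 7.1° + f = W sin 42.9° (friction acts up-slope) → f = 1974 − 1161 = 813.1 N.
|f| = 813.1 N ≤ μN = 1049 N, so the crate is indeed static.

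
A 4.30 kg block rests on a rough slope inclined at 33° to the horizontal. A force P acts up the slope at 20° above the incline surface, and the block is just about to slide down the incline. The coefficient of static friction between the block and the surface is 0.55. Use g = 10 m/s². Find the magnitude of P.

P ≈ 4.77 N

On the verge of sliding down the incline, friction equals μN and acts up the slope.
Perpendicular: N + P sin 20° = W cos 33° = 36.06 N.
Along incline: P cos 20° + μN = W sin 33° with W sin 33° = 23.42 N.
Solving the pair for P and N: P = 4.77 N, N = 34.43 N (and f = μN = 18.94 N).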